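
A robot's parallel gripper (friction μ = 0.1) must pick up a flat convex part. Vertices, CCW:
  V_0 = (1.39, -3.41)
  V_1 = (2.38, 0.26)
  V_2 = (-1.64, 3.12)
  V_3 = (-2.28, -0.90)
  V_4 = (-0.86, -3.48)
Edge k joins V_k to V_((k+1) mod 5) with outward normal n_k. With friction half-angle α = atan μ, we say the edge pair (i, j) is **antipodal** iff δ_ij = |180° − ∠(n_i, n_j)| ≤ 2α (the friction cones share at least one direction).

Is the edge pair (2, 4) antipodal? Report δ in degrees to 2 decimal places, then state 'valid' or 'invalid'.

α = atan 0.1 = 5.71°;  2α = 11.42°
edge 2: e_2 = (-0.64, -4.02);  n_2 = (-0.9876, +0.1572)
edge 4: e_4 = (+2.25, +0.07);  n_4 = (+0.0311, -0.9995)
∠(n_2, n_4) = 100.83°
δ = |180° − 100.83°| = 79.17°
79.17° > 2α = 11.42°  →  invalid

δ = 79.17°, invalid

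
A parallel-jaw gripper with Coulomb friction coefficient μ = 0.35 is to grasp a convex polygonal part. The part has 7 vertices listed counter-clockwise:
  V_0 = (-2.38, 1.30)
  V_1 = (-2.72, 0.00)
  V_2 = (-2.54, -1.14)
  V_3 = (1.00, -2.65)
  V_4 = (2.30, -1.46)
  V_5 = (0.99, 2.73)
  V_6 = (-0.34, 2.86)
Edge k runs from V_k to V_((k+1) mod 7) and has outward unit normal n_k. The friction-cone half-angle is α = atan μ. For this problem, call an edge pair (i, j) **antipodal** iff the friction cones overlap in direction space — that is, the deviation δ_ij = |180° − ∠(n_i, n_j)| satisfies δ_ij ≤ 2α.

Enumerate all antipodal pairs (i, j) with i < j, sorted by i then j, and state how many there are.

count = 5; pairs: (0,3), (0,4), (1,4), (2,5), (3,6)

α = atan 0.35 = 19.29°;  2α = 38.58°
n_0 = (-0.9675, +0.2530)
n_1 = (-0.9878, -0.1560)
n_2 = (-0.3924, -0.9198)
n_3 = (+0.6752, -0.7376)
n_4 = (+0.9544, +0.2984)
n_5 = (+0.0973, +0.9953)
n_6 = (-0.6075, +0.7944)
  (0,1): δ = 156.37°  ·
  (0,2): δ = 98.44°  ·
  (0,3): δ = 32.87°  ✓
  (0,4): δ = 32.02°  ✓
  (0,5): δ = 99.07°  ·
  (0,6): δ = 142.06°  ·
  (1,2): δ = 122.07°  ·
  (1,3): δ = 56.50°  ·
  (1,4): δ = 8.39°  ✓
  (1,5): δ = 75.44°  ·
  (1,6): δ = 118.43°  ·
  (2,3): δ = 114.43°  ·
  (2,4): δ = 49.54°  ·
  (2,5): δ = 17.52°  ✓
  (2,6): δ = 60.51°  ·
  (3,4): δ = 115.11°  ·
  (3,5): δ = 48.05°  ·
  (3,6): δ = 5.07°  ✓
  (4,5): δ = 112.94°  ·
  (4,6): δ = 69.96°  ·
  (5,6): δ = 137.01°  ·
antipodal pairs: 5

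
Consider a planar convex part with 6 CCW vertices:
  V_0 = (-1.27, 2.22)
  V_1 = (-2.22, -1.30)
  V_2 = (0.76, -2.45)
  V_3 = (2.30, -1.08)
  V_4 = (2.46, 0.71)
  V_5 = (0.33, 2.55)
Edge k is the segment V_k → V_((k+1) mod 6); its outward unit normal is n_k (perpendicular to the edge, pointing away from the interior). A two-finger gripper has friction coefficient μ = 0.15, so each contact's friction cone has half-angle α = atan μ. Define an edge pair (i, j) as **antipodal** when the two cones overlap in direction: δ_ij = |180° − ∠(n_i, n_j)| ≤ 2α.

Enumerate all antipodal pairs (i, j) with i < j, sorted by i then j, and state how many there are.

α = atan 0.15 = 8.53°;  2α = 17.06°
n_0 = (-0.9655, +0.2606)
n_1 = (-0.3600, -0.9329)
n_2 = (+0.6647, -0.7471)
n_3 = (+0.9960, -0.0890)
n_4 = (+0.6537, +0.7567)
n_5 = (-0.2020, +0.9794)
  (0,1): δ = 96.00°  ·
  (0,2): δ = 33.24°  ·
  (0,3): δ = 10.00°  ✓
  (0,4): δ = 64.28°  ·
  (0,5): δ = 116.76°  ·
  (1,2): δ = 117.24°  ·
  (1,3): δ = 74.01°  ·
  (1,4): δ = 19.72°  ·
  (1,5): δ = 32.76°  ·
  (2,3): δ = 136.76°  ·
  (2,4): δ = 82.48°  ·
  (2,5): δ = 30.00°  ·
  (3,4): δ = 125.71°  ·
  (3,5): δ = 73.24°  ·
  (4,5): δ = 127.52°  ·
antipodal pairs: 1

count = 1; pairs: (0,3)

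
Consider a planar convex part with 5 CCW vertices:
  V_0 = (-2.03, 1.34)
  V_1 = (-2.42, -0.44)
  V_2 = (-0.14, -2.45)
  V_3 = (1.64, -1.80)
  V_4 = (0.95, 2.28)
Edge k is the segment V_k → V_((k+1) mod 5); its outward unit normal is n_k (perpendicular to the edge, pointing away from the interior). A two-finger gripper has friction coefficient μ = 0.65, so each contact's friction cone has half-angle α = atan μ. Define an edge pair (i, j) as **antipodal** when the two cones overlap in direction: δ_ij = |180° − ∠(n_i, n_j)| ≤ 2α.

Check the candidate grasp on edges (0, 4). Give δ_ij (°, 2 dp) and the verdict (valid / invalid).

α = atan 0.65 = 33.02°;  2α = 66.05°
edge 0: e_0 = (-0.39, -1.78);  n_0 = (-0.9768, +0.2140)
edge 4: e_4 = (-2.98, -0.94);  n_4 = (-0.3008, +0.9537)
∠(n_0, n_4) = 60.13°
δ = |180° − 60.13°| = 119.87°
119.87° > 2α = 66.05°  →  invalid

δ = 119.87°, invalid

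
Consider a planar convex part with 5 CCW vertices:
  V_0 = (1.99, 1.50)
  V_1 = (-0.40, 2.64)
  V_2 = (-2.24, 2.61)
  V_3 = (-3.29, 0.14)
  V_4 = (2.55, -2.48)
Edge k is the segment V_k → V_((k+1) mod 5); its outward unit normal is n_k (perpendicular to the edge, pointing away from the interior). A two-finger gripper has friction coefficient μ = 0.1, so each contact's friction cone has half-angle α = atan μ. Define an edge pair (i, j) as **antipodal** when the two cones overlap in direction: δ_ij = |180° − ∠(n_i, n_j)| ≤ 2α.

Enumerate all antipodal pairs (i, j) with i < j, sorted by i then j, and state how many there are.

α = atan 0.1 = 5.71°;  2α = 11.42°
n_0 = (+0.4305, +0.9026)
n_1 = (-0.0163, +0.9999)
n_2 = (-0.9203, +0.3912)
n_3 = (-0.4093, -0.9124)
n_4 = (+0.9902, +0.1393)
  (0,1): δ = 153.57°  ·
  (0,2): δ = 87.53°  ·
  (0,3): δ = 1.34°  ✓
  (0,4): δ = 123.51°  ·
  (1,2): δ = 113.96°  ·
  (1,3): δ = 25.10°  ·
  (1,4): δ = 97.08°  ·
  (2,3): δ = 91.13°  ·
  (2,4): δ = 31.04°  ·
  (3,4): δ = 57.83°  ·
antipodal pairs: 1

count = 1; pairs: (0,3)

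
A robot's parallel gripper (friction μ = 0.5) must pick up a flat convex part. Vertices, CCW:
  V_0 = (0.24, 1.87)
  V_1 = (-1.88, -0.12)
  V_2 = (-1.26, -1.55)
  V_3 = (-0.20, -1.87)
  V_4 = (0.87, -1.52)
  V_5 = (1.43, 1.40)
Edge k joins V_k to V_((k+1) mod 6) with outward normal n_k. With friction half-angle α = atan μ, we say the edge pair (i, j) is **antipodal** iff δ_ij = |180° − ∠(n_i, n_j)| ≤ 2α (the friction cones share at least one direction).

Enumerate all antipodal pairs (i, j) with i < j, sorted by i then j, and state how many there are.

count = 6; pairs: (0,3), (0,4), (1,4), (1,5), (2,5), (3,5)

α = atan 0.5 = 26.57°;  2α = 53.13°
n_0 = (-0.6844, +0.7291)
n_1 = (-0.9175, -0.3978)
n_2 = (-0.2890, -0.9573)
n_3 = (+0.3109, -0.9504)
n_4 = (+0.9821, -0.1883)
n_5 = (+0.3673, +0.9301)
  (0,1): δ = 109.75°  ·
  (0,2): δ = 59.99°  ·
  (0,3): δ = 25.08°  ✓
  (0,4): δ = 35.96°  ✓
  (0,5): δ = 115.26°  ·
  (1,2): δ = 130.24°  ·
  (1,3): δ = 95.33°  ·
  (1,4): δ = 34.30°  ✓
  (1,5): δ = 45.01°  ✓
  (2,3): δ = 145.09°  ·
  (2,4): δ = 84.06°  ·
  (2,5): δ = 4.75°  ✓
  (3,4): δ = 118.97°  ·
  (3,5): δ = 39.67°  ✓
  (4,5): δ = 100.70°  ·
antipodal pairs: 6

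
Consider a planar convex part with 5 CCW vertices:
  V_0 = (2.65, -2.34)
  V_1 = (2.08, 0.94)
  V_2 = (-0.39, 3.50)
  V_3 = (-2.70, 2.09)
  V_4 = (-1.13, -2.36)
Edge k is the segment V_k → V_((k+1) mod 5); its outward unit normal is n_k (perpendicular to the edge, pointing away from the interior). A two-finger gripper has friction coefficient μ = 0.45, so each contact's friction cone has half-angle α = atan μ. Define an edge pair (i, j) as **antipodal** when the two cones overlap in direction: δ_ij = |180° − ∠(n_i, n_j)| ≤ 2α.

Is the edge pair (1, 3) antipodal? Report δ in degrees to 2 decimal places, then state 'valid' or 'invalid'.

α = atan 0.45 = 24.23°;  2α = 48.46°
edge 1: e_1 = (-2.47, +2.56);  n_1 = (+0.7196, +0.6943)
edge 3: e_3 = (+1.57, -4.45);  n_3 = (-0.9430, -0.3327)
∠(n_1, n_3) = 155.46°
δ = |180° − 155.46°| = 24.54°
24.54° ≤ 2α = 48.46°  →  valid

δ = 24.54°, valid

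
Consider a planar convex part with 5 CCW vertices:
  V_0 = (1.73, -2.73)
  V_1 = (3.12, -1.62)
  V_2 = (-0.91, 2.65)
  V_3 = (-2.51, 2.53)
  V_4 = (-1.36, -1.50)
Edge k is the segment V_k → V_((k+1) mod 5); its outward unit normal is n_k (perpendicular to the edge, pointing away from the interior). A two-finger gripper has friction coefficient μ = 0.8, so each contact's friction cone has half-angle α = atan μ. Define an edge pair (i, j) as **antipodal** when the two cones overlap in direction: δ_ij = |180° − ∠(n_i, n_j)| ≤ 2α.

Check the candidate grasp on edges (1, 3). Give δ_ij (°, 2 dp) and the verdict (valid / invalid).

δ = 27.42°, valid

α = atan 0.8 = 38.66°;  2α = 77.32°
edge 1: e_1 = (-4.03, +4.27);  n_1 = (+0.7272, +0.6864)
edge 3: e_3 = (+1.15, -4.03);  n_3 = (-0.9616, -0.2744)
∠(n_1, n_3) = 152.58°
δ = |180° − 152.58°| = 27.42°
27.42° ≤ 2α = 77.32°  →  valid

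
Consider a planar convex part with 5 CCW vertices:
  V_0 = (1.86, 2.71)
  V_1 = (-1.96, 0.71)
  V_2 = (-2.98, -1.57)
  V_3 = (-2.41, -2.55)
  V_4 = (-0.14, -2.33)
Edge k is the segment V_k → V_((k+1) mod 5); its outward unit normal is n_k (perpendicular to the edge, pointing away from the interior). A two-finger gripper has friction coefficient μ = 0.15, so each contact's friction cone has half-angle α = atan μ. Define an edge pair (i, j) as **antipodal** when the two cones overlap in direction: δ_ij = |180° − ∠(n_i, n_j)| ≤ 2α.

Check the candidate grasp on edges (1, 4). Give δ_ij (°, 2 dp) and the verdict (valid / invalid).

δ = 2.46°, valid

α = atan 0.15 = 8.53°;  2α = 17.06°
edge 1: e_1 = (-1.02, -2.28);  n_1 = (-0.9128, +0.4084)
edge 4: e_4 = (+2.00, +5.04);  n_4 = (+0.9295, -0.3688)
∠(n_1, n_4) = 177.54°
δ = |180° − 177.54°| = 2.46°
2.46° ≤ 2α = 17.06°  →  valid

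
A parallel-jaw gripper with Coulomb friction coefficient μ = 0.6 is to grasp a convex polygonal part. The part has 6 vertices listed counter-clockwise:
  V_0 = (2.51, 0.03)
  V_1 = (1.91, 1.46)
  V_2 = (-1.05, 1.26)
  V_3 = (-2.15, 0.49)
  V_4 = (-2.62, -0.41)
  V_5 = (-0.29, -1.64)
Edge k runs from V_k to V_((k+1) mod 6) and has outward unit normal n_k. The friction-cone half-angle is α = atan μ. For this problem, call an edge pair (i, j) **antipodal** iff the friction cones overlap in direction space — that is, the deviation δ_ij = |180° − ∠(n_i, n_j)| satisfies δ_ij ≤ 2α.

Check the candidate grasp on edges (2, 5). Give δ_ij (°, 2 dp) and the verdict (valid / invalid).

α = atan 0.6 = 30.96°;  2α = 61.93°
edge 2: e_2 = (-1.10, -0.77);  n_2 = (-0.5735, +0.8192)
edge 5: e_5 = (+2.80, +1.67);  n_5 = (+0.5122, -0.8588)
∠(n_2, n_5) = 175.82°
δ = |180° − 175.82°| = 4.18°
4.18° ≤ 2α = 61.93°  →  valid

δ = 4.18°, valid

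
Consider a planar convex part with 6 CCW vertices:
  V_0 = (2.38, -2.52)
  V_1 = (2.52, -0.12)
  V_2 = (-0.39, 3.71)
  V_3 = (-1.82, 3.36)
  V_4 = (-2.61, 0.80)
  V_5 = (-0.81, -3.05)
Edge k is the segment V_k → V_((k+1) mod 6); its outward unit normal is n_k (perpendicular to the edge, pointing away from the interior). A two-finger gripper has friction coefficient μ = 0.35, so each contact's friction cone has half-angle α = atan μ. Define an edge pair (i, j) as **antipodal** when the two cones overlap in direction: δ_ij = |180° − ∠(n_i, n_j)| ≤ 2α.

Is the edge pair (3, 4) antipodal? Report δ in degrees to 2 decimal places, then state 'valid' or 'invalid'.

α = atan 0.35 = 19.29°;  2α = 38.58°
edge 3: e_3 = (-0.79, -2.56);  n_3 = (-0.9555, +0.2949)
edge 4: e_4 = (+1.80, -3.85);  n_4 = (-0.9059, -0.4235)
∠(n_3, n_4) = 42.21°
δ = |180° − 42.21°| = 137.79°
137.79° > 2α = 38.58°  →  invalid

δ = 137.79°, invalid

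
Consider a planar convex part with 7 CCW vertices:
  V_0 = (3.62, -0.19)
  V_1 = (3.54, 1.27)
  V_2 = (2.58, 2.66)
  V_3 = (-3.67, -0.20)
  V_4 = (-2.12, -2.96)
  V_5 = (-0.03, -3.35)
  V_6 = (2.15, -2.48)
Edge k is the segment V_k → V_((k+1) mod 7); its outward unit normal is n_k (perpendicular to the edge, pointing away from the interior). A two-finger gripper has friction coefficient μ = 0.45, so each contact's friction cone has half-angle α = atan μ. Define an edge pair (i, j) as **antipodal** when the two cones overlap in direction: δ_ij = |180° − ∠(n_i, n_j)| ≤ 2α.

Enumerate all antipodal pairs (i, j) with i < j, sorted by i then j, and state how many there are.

α = atan 0.45 = 24.23°;  2α = 48.46°
n_0 = (+0.9985, +0.0547)
n_1 = (+0.8228, +0.5683)
n_2 = (-0.4161, +0.9093)
n_3 = (-0.8719, -0.4897)
n_4 = (-0.1834, -0.9830)
n_5 = (+0.3707, -0.9288)
n_6 = (+0.8415, -0.5402)
  (0,1): δ = 148.51°  ·
  (0,2): δ = 68.55°  ·
  (0,3): δ = 26.18°  ✓
  (0,4): δ = 76.29°  ·
  (0,5): δ = 108.62°  ·
  (0,6): δ = 144.17°  ·
  (1,2): δ = 100.04°  ·
  (1,3): δ = 5.31°  ✓
  (1,4): δ = 44.80°  ✓
  (1,5): δ = 77.13°  ·
  (1,6): δ = 112.67°  ·
  (2,3): δ = 85.27°  ·
  (2,4): δ = 35.16°  ✓
  (2,5): δ = 2.83°  ✓
  (2,6): δ = 32.71°  ✓
  (3,4): δ = 129.89°  ·
  (3,5): δ = 97.56°  ·
  (3,6): δ = 62.02°  ·
  (4,5): δ = 147.67°  ·
  (4,6): δ = 112.13°  ·
  (5,6): δ = 144.45°  ·
antipodal pairs: 6

count = 6; pairs: (0,3), (1,3), (1,4), (2,4), (2,5), (2,6)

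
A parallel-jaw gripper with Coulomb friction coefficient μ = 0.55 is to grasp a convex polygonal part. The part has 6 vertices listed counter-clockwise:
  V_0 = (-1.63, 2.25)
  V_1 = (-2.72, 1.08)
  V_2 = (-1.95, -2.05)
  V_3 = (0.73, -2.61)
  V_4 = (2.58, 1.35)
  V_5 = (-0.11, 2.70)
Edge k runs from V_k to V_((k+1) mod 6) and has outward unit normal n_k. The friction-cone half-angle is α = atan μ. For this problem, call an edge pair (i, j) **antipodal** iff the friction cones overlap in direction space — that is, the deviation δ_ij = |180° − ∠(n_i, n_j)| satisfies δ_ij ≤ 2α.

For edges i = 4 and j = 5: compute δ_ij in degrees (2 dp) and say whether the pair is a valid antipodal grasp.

α = atan 0.55 = 28.81°;  2α = 57.62°
edge 4: e_4 = (-2.69, +1.35);  n_4 = (+0.4485, +0.8938)
edge 5: e_5 = (-1.52, -0.45);  n_5 = (-0.2839, +0.9589)
∠(n_4, n_5) = 43.14°
δ = |180° − 43.14°| = 136.86°
136.86° > 2α = 57.62°  →  invalid

δ = 136.86°, invalid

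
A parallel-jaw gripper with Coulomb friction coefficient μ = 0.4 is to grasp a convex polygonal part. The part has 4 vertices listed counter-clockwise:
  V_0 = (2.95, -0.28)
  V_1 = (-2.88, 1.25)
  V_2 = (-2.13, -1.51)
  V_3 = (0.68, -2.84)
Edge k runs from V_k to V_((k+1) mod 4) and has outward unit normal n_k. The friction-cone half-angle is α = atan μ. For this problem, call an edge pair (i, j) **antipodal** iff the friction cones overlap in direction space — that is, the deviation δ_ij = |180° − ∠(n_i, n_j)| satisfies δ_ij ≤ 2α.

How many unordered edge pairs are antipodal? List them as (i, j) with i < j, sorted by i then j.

count = 1; pairs: (0,2)

α = atan 0.4 = 21.80°;  2α = 43.60°
n_0 = (+0.2538, +0.9672)
n_1 = (-0.9650, -0.2622)
n_2 = (-0.4278, -0.9039)
n_3 = (+0.7482, -0.6635)
  (0,1): δ = 60.09°  ·
  (0,2): δ = 10.62°  ✓
  (0,3): δ = 63.14°  ·
  (1,2): δ = 130.53°  ·
  (1,3): δ = 56.77°  ·
  (2,3): δ = 106.24°  ·
antipodal pairs: 1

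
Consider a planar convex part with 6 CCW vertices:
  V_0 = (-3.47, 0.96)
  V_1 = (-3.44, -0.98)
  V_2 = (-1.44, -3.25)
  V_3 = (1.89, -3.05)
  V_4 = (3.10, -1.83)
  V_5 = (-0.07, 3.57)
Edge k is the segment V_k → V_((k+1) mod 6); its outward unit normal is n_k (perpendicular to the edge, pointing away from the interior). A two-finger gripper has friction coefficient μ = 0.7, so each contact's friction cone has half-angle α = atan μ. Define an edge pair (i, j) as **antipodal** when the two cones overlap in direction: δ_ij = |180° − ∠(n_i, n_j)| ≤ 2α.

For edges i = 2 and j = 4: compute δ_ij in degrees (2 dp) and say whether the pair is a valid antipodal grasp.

α = atan 0.7 = 34.99°;  2α = 69.98°
edge 2: e_2 = (+3.33, +0.20);  n_2 = (+0.0600, -0.9982)
edge 4: e_4 = (-3.17, +5.40);  n_4 = (+0.8624, +0.5063)
∠(n_2, n_4) = 116.98°
δ = |180° − 116.98°| = 63.02°
63.02° ≤ 2α = 69.98°  →  valid

δ = 63.02°, valid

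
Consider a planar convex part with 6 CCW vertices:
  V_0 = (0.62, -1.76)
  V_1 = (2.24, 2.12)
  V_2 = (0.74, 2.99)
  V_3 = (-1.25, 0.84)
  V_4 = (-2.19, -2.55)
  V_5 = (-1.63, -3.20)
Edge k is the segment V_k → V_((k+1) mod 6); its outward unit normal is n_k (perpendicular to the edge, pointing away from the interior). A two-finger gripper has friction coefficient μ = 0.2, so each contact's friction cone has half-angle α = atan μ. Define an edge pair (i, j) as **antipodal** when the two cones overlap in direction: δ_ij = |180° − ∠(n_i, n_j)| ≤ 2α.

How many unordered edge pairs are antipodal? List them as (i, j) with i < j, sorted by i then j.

α = atan 0.2 = 11.31°;  2α = 22.62°
n_0 = (+0.9228, -0.3853)
n_1 = (+0.5017, +0.8650)
n_2 = (-0.7339, +0.6793)
n_3 = (-0.9636, +0.2672)
n_4 = (-0.7576, -0.6527)
n_5 = (+0.5391, -0.8423)
  (0,1): δ = 97.45°  ·
  (0,2): δ = 20.12°  ✓
  (0,3): δ = 7.16°  ✓
  (0,4): δ = 63.41°  ·
  (0,5): δ = 145.28°  ·
  (1,2): δ = 102.67°  ·
  (1,3): δ = 75.38°  ·
  (1,4): δ = 19.14°  ✓
  (1,5): δ = 62.73°  ·
  (2,3): δ = 152.71°  ·
  (2,4): δ = 96.47°  ·
  (2,5): δ = 14.59°  ✓
  (3,4): δ = 123.76°  ·
  (3,5): δ = 41.88°  ·
  (4,5): δ = 98.13°  ·
antipodal pairs: 4

count = 4; pairs: (0,2), (0,3), (1,4), (2,5)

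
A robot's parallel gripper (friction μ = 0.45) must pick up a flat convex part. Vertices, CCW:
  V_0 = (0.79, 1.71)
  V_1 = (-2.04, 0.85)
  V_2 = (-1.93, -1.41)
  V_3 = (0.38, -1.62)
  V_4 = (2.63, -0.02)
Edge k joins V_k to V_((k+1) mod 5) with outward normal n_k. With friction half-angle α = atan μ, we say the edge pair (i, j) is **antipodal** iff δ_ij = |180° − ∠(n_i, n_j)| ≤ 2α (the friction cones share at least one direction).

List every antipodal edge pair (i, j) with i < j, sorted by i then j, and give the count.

count = 4; pairs: (0,2), (0,3), (1,4), (2,4)

α = atan 0.45 = 24.23°;  2α = 48.46°
n_0 = (-0.2908, +0.9568)
n_1 = (-0.9988, -0.0486)
n_2 = (-0.0905, -0.9959)
n_3 = (+0.5795, -0.8150)
n_4 = (+0.6850, +0.7285)
  (0,1): δ = 104.12°  ·
  (0,2): δ = 22.10°  ✓
  (0,3): δ = 18.51°  ✓
  (0,4): δ = 119.86°  ·
  (1,2): δ = 97.98°  ·
  (1,3): δ = 57.37°  ·
  (1,4): δ = 43.98°  ✓
  (2,3): δ = 139.39°  ·
  (2,4): δ = 38.04°  ✓
  (3,4): δ = 78.65°  ·
antipodal pairs: 4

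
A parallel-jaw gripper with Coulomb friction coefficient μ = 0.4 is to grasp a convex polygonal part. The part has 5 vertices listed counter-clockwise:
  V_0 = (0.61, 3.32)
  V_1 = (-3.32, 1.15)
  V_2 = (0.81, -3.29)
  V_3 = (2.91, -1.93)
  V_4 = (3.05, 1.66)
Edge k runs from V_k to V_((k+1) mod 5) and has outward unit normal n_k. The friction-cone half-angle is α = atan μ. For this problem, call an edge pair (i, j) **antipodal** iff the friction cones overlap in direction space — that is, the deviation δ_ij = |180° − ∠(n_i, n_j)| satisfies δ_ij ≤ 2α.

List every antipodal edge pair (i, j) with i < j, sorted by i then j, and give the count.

count = 2; pairs: (0,2), (1,4)

α = atan 0.4 = 21.80°;  2α = 43.60°
n_0 = (-0.4834, +0.8754)
n_1 = (-0.7322, -0.6811)
n_2 = (+0.5436, -0.8394)
n_3 = (+0.9992, -0.0390)
n_4 = (+0.5625, +0.8268)
  (0,1): δ = 75.98°  ·
  (0,2): δ = 4.02°  ✓
  (0,3): δ = 58.86°  ·
  (0,4): δ = 116.87°  ·
  (1,2): δ = 100.00°  ·
  (1,3): δ = 45.16°  ·
  (1,4): δ = 12.84°  ✓
  (2,3): δ = 125.16°  ·
  (2,4): δ = 67.16°  ·
  (3,4): δ = 122.00°  ·
antipodal pairs: 2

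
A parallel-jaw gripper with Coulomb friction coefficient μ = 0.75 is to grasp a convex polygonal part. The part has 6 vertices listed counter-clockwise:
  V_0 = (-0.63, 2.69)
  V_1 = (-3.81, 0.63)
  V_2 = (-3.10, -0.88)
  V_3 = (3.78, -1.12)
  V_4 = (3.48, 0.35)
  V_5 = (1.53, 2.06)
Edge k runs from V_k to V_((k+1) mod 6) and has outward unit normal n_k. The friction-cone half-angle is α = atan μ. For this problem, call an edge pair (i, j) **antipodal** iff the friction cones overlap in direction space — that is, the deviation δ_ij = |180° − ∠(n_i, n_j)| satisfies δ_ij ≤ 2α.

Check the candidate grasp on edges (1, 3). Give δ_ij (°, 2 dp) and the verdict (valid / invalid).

α = atan 0.75 = 36.87°;  2α = 73.74°
edge 1: e_1 = (+0.71, -1.51);  n_1 = (-0.9050, -0.4255)
edge 3: e_3 = (-0.30, +1.47);  n_3 = (+0.9798, +0.2000)
∠(n_1, n_3) = 166.35°
δ = |180° − 166.35°| = 13.65°
13.65° ≤ 2α = 73.74°  →  valid

δ = 13.65°, valid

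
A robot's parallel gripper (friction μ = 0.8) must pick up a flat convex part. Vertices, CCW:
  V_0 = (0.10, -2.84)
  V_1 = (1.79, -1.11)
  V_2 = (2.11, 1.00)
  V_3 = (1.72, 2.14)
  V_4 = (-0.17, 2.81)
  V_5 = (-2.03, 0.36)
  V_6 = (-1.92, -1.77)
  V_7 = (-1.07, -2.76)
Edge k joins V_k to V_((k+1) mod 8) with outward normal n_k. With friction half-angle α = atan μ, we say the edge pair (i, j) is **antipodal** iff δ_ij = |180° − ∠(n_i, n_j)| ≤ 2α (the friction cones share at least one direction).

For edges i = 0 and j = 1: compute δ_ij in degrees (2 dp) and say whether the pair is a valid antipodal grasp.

α = atan 0.8 = 38.66°;  2α = 77.32°
edge 0: e_0 = (+1.69, +1.73);  n_0 = (+0.7153, -0.6988)
edge 1: e_1 = (+0.32, +2.11);  n_1 = (+0.9887, -0.1499)
∠(n_0, n_1) = 35.71°
δ = |180° − 35.71°| = 144.29°
144.29° > 2α = 77.32°  →  invalid

δ = 144.29°, invalid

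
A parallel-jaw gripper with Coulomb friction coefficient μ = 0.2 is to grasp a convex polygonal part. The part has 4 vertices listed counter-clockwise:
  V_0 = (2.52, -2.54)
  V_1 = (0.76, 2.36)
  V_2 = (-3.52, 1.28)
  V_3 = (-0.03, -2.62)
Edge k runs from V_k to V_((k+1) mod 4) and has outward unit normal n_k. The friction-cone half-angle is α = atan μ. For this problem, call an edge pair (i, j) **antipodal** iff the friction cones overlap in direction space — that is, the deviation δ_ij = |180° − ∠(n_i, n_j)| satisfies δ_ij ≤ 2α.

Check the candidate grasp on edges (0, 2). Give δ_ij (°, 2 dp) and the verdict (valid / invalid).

α = atan 0.2 = 11.31°;  2α = 22.62°
edge 0: e_0 = (-1.76, +4.90);  n_0 = (+0.9411, +0.3380)
edge 2: e_2 = (+3.49, -3.90);  n_2 = (-0.7452, -0.6669)
∠(n_0, n_2) = 157.93°
δ = |180° − 157.93°| = 22.07°
22.07° ≤ 2α = 22.62°  →  valid

δ = 22.07°, valid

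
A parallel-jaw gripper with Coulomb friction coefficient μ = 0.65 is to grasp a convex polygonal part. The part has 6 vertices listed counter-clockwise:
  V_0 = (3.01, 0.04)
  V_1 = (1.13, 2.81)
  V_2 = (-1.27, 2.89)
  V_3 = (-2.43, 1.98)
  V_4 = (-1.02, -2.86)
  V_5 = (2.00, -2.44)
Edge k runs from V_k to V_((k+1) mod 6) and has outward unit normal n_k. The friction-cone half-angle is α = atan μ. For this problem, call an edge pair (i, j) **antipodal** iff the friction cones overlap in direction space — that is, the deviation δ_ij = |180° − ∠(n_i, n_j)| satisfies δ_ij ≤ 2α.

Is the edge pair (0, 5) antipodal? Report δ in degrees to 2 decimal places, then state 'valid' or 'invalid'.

α = atan 0.65 = 33.02°;  2α = 66.05°
edge 0: e_0 = (-1.88, +2.77);  n_0 = (+0.8274, +0.5616)
edge 5: e_5 = (+1.01, +2.48);  n_5 = (+0.9261, -0.3772)
∠(n_0, n_5) = 56.32°
δ = |180° − 56.32°| = 123.68°
123.68° > 2α = 66.05°  →  invalid

δ = 123.68°, invalid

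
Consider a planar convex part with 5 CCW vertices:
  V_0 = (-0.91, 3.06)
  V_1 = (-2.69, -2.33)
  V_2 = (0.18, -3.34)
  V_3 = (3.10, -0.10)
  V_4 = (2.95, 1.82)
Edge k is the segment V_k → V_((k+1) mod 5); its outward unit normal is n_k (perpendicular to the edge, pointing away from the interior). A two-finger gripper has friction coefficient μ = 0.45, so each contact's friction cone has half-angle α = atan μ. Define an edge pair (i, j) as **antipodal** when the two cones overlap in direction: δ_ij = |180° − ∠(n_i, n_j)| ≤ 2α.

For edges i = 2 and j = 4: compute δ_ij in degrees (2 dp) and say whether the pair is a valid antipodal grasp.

α = atan 0.45 = 24.23°;  2α = 48.46°
edge 2: e_2 = (+2.92, +3.24);  n_2 = (+0.7428, -0.6695)
edge 4: e_4 = (-3.86, +1.24);  n_4 = (+0.3058, +0.9521)
∠(n_2, n_4) = 114.22°
δ = |180° − 114.22°| = 65.78°
65.78° > 2α = 48.46°  →  invalid

δ = 65.78°, invalid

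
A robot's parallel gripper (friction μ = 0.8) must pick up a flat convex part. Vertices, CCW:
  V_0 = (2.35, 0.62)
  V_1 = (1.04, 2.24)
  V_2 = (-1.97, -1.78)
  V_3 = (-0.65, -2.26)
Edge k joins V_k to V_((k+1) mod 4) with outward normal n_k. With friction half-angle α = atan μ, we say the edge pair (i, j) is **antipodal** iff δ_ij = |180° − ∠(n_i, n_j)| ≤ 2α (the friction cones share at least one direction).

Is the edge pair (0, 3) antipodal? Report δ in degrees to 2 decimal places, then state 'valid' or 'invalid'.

α = atan 0.8 = 38.66°;  2α = 77.32°
edge 0: e_0 = (-1.31, +1.62);  n_0 = (+0.7776, +0.6288)
edge 3: e_3 = (+3.00, +2.88);  n_3 = (+0.6925, -0.7214)
∠(n_0, n_3) = 85.13°
δ = |180° − 85.13°| = 94.87°
94.87° > 2α = 77.32°  →  invalid

δ = 94.87°, invalid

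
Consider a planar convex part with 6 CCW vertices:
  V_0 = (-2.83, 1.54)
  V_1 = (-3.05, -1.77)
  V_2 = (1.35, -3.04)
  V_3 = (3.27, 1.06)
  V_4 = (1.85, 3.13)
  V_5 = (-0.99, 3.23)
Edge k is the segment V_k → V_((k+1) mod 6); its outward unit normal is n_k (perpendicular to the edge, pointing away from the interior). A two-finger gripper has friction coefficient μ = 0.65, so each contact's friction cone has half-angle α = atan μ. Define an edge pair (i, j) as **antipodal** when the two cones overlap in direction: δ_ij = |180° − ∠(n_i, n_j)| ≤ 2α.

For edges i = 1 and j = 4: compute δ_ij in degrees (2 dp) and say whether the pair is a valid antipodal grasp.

δ = 14.08°, valid

α = atan 0.65 = 33.02°;  2α = 66.05°
edge 1: e_1 = (+4.40, -1.27);  n_1 = (-0.2773, -0.9608)
edge 4: e_4 = (-2.84, +0.10);  n_4 = (+0.0352, +0.9994)
∠(n_1, n_4) = 165.92°
δ = |180° − 165.92°| = 14.08°
14.08° ≤ 2α = 66.05°  →  valid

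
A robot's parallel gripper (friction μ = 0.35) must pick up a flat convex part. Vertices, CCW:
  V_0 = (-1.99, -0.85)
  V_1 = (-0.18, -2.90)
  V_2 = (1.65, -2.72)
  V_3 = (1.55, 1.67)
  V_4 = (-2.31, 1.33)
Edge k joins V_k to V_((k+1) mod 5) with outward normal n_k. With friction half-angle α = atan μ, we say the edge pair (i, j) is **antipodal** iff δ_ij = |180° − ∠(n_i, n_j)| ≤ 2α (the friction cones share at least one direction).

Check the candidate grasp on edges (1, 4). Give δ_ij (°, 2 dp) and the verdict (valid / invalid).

α = atan 0.35 = 19.29°;  2α = 38.58°
edge 1: e_1 = (+1.83, +0.18);  n_1 = (+0.0979, -0.9952)
edge 4: e_4 = (+0.32, -2.18);  n_4 = (-0.9894, -0.1452)
∠(n_1, n_4) = 87.27°
δ = |180° − 87.27°| = 92.73°
92.73° > 2α = 38.58°  →  invalid

δ = 92.73°, invalid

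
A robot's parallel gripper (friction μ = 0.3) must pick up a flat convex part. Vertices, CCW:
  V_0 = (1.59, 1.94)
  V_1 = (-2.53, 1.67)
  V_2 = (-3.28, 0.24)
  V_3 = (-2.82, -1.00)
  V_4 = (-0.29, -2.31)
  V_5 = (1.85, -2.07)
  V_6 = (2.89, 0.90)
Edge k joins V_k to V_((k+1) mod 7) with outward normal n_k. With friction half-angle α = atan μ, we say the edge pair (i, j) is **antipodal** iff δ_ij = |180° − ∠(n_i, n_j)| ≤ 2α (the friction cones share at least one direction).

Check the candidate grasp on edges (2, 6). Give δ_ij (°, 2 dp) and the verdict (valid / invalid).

δ = 30.99°, valid

α = atan 0.3 = 16.70°;  2α = 33.40°
edge 2: e_2 = (+0.46, -1.24);  n_2 = (-0.9376, -0.3478)
edge 6: e_6 = (-1.30, +1.04);  n_6 = (+0.6247, +0.7809)
∠(n_2, n_6) = 149.01°
δ = |180° − 149.01°| = 30.99°
30.99° ≤ 2α = 33.40°  →  valid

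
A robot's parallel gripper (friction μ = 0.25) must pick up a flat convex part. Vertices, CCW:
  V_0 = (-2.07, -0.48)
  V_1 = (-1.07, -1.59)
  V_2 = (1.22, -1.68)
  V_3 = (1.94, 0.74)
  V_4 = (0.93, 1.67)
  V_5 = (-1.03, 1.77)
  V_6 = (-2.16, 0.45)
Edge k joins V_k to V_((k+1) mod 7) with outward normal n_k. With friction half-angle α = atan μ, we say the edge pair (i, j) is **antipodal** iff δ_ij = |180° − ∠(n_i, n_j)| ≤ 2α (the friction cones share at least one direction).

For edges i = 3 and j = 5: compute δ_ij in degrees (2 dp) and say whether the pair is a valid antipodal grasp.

δ = 87.93°, invalid

α = atan 0.25 = 14.04°;  2α = 28.07°
edge 3: e_3 = (-1.01, +0.93);  n_3 = (+0.6774, +0.7356)
edge 5: e_5 = (-1.13, -1.32);  n_5 = (-0.7597, +0.6503)
∠(n_3, n_5) = 92.07°
δ = |180° − 92.07°| = 87.93°
87.93° > 2α = 28.07°  →  invalid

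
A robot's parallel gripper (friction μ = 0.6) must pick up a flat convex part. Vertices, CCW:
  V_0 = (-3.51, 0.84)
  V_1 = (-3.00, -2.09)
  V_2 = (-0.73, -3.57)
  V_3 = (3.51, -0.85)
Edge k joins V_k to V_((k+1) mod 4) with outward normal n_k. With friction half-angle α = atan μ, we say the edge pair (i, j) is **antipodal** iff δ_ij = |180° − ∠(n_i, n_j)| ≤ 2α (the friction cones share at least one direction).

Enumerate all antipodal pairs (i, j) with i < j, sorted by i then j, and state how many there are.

α = atan 0.6 = 30.96°;  2α = 61.93°
n_0 = (-0.9852, -0.1715)
n_1 = (-0.5462, -0.8377)
n_2 = (+0.5400, -0.8417)
n_3 = (+0.2341, +0.9722)
  (0,1): δ = 132.98°  ·
  (0,2): δ = 67.19°  ·
  (0,3): δ = 66.59°  ·
  (1,2): δ = 114.22°  ·
  (1,3): δ = 19.57°  ✓
  (2,3): δ = 46.22°  ✓
antipodal pairs: 2

count = 2; pairs: (1,3), (2,3)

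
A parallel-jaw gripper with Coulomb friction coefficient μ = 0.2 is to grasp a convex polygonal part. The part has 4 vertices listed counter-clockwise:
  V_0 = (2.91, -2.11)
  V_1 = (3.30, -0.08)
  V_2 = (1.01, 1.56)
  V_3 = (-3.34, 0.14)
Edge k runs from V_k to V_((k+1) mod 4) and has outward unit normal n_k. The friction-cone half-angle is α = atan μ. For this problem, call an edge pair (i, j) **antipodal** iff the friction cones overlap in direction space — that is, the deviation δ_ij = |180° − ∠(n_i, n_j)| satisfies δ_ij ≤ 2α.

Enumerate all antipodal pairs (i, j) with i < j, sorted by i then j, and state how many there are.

count = 1; pairs: (1,3)

α = atan 0.2 = 11.31°;  2α = 22.62°
n_0 = (+0.9820, -0.1887)
n_1 = (+0.5822, +0.8130)
n_2 = (-0.3103, +0.9506)
n_3 = (-0.3387, -0.9409)
  (0,1): δ = 114.73°  ·
  (0,2): δ = 61.05°  ·
  (0,3): δ = 81.08°  ·
  (1,2): δ = 126.31°  ·
  (1,3): δ = 15.81°  ✓
  (2,3): δ = 37.88°  ·
antipodal pairs: 1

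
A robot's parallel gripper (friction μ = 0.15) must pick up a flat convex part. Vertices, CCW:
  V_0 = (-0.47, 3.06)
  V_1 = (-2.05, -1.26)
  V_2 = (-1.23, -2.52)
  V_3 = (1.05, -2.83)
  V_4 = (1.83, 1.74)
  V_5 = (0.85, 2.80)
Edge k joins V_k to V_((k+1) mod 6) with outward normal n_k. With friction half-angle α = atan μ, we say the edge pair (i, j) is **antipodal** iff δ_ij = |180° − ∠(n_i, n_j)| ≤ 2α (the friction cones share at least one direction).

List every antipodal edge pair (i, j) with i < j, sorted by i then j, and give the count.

α = atan 0.15 = 8.53°;  2α = 17.06°
n_0 = (-0.9392, +0.3435)
n_1 = (-0.8381, -0.5455)
n_2 = (-0.1347, -0.9909)
n_3 = (+0.9857, -0.1682)
n_4 = (+0.7343, +0.6789)
n_5 = (+0.1933, +0.9811)
  (0,1): δ = 126.85°  ·
  (0,2): δ = 77.65°  ·
  (0,3): δ = 10.40°  ✓
  (0,4): δ = 62.84°  ·
  (0,5): δ = 98.95°  ·
  (1,2): δ = 130.80°  ·
  (1,3): δ = 42.74°  ·
  (1,4): δ = 9.70°  ✓
  (1,5): δ = 45.80°  ·
  (2,3): δ = 91.94°  ·
  (2,4): δ = 39.50°  ·
  (2,5): δ = 3.40°  ✓
  (3,4): δ = 127.56°  ·
  (3,5): δ = 91.46°  ·
  (4,5): δ = 143.90°  ·
antipodal pairs: 3

count = 3; pairs: (0,3), (1,4), (2,5)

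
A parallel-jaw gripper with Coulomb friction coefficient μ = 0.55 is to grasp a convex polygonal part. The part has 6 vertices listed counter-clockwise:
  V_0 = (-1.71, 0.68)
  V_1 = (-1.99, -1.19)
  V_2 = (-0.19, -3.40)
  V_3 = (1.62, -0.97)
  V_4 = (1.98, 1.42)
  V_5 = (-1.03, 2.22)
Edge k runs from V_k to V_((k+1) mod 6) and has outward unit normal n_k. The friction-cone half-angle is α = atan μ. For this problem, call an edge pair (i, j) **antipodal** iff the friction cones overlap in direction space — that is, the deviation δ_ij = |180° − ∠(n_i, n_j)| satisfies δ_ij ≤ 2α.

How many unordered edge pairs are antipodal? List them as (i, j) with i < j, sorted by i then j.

α = atan 0.55 = 28.81°;  2α = 57.62°
n_0 = (-0.9890, +0.1481)
n_1 = (-0.7754, -0.6315)
n_2 = (+0.8020, -0.5974)
n_3 = (+0.9888, -0.1489)
n_4 = (+0.2569, +0.9664)
n_5 = (-0.9148, +0.4039)
  (0,1): δ = 132.32°  ·
  (0,2): δ = 28.17°  ✓
  (0,3): δ = 0.05°  ✓
  (0,4): δ = 83.63°  ·
  (0,5): δ = 164.69°  ·
  (1,2): δ = 75.84°  ·
  (1,3): δ = 47.73°  ✓
  (1,4): δ = 35.95°  ✓
  (1,5): δ = 117.01°  ·
  (2,3): δ = 151.89°  ·
  (2,4): δ = 68.20°  ·
  (2,5): δ = 12.86°  ✓
  (3,4): δ = 96.32°  ·
  (3,5): δ = 15.26°  ✓
  (4,5): δ = 98.94°  ·
antipodal pairs: 6

count = 6; pairs: (0,2), (0,3), (1,3), (1,4), (2,5), (3,5)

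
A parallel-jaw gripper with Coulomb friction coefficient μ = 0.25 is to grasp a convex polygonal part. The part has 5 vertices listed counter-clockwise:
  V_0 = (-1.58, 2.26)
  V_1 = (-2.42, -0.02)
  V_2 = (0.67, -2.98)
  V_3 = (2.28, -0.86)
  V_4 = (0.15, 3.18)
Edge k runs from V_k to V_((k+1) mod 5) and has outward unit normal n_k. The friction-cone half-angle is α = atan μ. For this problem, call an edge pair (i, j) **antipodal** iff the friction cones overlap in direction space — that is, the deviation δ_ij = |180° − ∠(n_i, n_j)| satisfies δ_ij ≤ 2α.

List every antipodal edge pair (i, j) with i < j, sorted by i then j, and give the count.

α = atan 0.25 = 14.04°;  2α = 28.07°
n_0 = (-0.9383, +0.3457)
n_1 = (-0.6918, -0.7221)
n_2 = (+0.7964, -0.6048)
n_3 = (+0.8846, +0.4664)
n_4 = (-0.4695, +0.8829)
  (0,1): δ = 113.54°  ·
  (0,2): δ = 16.99°  ✓
  (0,3): δ = 48.02°  ·
  (0,4): δ = 138.23°  ·
  (1,2): δ = 83.45°  ·
  (1,3): δ = 18.43°  ✓
  (1,4): δ = 71.77°  ·
  (2,3): δ = 114.99°  ·
  (2,4): δ = 24.78°  ✓
  (3,4): δ = 89.80°  ·
antipodal pairs: 3

count = 3; pairs: (0,2), (1,3), (2,4)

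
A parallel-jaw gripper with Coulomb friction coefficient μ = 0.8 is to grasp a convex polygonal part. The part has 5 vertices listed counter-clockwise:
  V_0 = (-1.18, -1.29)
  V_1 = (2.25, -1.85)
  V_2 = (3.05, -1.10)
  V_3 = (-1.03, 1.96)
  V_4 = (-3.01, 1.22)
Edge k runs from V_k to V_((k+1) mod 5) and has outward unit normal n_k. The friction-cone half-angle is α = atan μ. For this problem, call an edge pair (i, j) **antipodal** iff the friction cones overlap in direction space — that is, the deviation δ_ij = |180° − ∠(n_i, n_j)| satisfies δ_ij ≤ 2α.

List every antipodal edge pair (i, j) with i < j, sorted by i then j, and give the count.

count = 5; pairs: (0,2), (0,3), (1,3), (2,4), (3,4)

α = atan 0.8 = 38.66°;  2α = 77.32°
n_0 = (-0.1611, -0.9869)
n_1 = (+0.6839, -0.7295)
n_2 = (+0.6000, +0.8000)
n_3 = (-0.3501, +0.9367)
n_4 = (-0.8080, -0.5891)
  (0,1): δ = 127.58°  ·
  (0,2): δ = 27.60°  ✓
  (0,3): δ = 29.77°  ✓
  (0,4): δ = 135.37°  ·
  (1,2): δ = 80.02°  ·
  (1,3): δ = 22.66°  ✓
  (1,4): δ = 82.94°  ·
  (2,3): δ = 122.64°  ·
  (2,4): δ = 17.03°  ✓
  (3,4): δ = 74.40°  ✓
antipodal pairs: 5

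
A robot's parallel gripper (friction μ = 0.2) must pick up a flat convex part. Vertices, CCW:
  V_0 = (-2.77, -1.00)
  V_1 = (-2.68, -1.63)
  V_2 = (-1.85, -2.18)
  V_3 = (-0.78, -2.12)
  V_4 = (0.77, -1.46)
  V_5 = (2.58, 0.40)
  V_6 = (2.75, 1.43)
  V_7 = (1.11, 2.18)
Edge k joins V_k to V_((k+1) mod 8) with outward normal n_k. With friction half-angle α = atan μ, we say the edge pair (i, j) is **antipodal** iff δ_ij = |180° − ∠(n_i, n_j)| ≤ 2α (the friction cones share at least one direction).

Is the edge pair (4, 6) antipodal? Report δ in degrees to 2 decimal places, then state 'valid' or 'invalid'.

α = atan 0.2 = 11.31°;  2α = 22.62°
edge 4: e_4 = (+1.81, +1.86);  n_4 = (+0.7167, -0.6974)
edge 6: e_6 = (-1.64, +0.75);  n_6 = (+0.4159, +0.9094)
∠(n_4, n_6) = 109.64°
δ = |180° − 109.64°| = 70.36°
70.36° > 2α = 22.62°  →  invalid

δ = 70.36°, invalid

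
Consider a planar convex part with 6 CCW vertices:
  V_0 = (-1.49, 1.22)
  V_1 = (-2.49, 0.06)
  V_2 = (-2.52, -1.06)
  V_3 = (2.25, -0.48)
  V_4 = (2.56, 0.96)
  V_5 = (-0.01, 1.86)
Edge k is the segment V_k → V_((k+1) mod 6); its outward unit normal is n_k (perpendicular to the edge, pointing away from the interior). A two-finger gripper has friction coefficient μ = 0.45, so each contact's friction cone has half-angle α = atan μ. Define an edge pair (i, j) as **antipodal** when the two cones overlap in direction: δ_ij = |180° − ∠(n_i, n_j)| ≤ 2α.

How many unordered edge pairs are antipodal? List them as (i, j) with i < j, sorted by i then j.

α = atan 0.45 = 24.23°;  2α = 48.46°
n_0 = (-0.7574, +0.6529)
n_1 = (-0.9996, +0.0268)
n_2 = (+0.1207, -0.9927)
n_3 = (+0.9776, -0.2105)
n_4 = (+0.3305, +0.9438)
n_5 = (-0.3969, +0.9179)
  (0,1): δ = 140.77°  ·
  (0,2): δ = 42.30°  ✓
  (0,3): δ = 28.61°  ✓
  (0,4): δ = 111.46°  ·
  (0,5): δ = 154.15°  ·
  (1,2): δ = 81.53°  ·
  (1,3): δ = 10.61°  ✓
  (1,4): δ = 72.23°  ·
  (1,5): δ = 114.92°  ·
  (2,3): δ = 109.08°  ·
  (2,4): δ = 26.23°  ✓
  (2,5): δ = 16.45°  ✓
  (3,4): δ = 97.15°  ·
  (3,5): δ = 54.47°  ·
  (4,5): δ = 137.31°  ·
antipodal pairs: 5

count = 5; pairs: (0,2), (0,3), (1,3), (2,4), (2,5)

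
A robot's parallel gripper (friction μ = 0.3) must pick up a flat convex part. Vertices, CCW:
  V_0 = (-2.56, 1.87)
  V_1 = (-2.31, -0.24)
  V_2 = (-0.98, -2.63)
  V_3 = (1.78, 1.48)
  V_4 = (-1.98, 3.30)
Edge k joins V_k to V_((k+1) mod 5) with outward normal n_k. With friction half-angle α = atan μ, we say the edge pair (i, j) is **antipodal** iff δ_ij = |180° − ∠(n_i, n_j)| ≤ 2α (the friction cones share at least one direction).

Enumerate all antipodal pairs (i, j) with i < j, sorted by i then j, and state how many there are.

α = atan 0.3 = 16.70°;  2α = 33.40°
n_0 = (-0.9931, -0.1177)
n_1 = (-0.8738, -0.4863)
n_2 = (+0.8302, -0.5575)
n_3 = (+0.4357, +0.9001)
n_4 = (-0.9267, +0.3759)
  (0,1): δ = 157.66°  ·
  (0,2): δ = 40.64°  ·
  (0,3): δ = 57.41°  ·
  (0,4): δ = 151.17°  ·
  (1,2): δ = 62.98°  ·
  (1,3): δ = 35.08°  ·
  (1,4): δ = 128.83°  ·
  (2,3): δ = 81.95°  ·
  (2,4): δ = 11.81°  ✓
  (3,4): δ = 86.25°  ·
antipodal pairs: 1

count = 1; pairs: (2,4)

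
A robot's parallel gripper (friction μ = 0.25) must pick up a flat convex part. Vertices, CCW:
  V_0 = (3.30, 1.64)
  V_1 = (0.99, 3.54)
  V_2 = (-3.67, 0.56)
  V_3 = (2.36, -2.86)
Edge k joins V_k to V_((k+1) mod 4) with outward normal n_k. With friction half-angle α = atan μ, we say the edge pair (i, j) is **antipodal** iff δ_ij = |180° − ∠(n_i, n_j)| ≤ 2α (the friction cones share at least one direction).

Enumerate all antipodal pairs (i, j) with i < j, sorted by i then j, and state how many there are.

α = atan 0.25 = 14.04°;  2α = 28.07°
n_0 = (+0.6352, +0.7723)
n_1 = (-0.5387, +0.8425)
n_2 = (-0.4933, -0.8698)
n_3 = (+0.9789, -0.2045)
  (0,1): δ = 107.96°  ·
  (0,2): δ = 9.88°  ✓
  (0,3): δ = 117.64°  ·
  (1,2): δ = 62.16°  ·
  (1,3): δ = 45.60°  ·
  (2,3): δ = 72.24°  ·
antipodal pairs: 1

count = 1; pairs: (0,2)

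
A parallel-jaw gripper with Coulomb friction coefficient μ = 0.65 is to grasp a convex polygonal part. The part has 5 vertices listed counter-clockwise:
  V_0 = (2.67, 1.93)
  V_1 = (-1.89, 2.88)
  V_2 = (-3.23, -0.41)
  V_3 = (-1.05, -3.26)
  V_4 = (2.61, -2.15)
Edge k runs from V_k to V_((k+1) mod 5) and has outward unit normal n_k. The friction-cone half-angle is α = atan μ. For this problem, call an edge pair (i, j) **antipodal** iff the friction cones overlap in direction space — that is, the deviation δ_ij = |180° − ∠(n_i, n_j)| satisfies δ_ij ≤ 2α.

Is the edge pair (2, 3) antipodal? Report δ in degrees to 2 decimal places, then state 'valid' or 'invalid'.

α = atan 0.65 = 33.02°;  2α = 66.05°
edge 2: e_2 = (+2.18, -2.85);  n_2 = (-0.7943, -0.6076)
edge 3: e_3 = (+3.66, +1.11);  n_3 = (+0.2902, -0.9570)
∠(n_2, n_3) = 69.46°
δ = |180° − 69.46°| = 110.54°
110.54° > 2α = 66.05°  →  invalid

δ = 110.54°, invalid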